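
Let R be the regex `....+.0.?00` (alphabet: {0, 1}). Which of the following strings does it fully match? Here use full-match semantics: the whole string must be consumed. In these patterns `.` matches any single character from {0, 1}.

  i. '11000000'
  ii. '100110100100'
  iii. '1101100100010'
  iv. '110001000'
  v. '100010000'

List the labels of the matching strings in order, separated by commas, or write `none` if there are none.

i, ii, iv, v

i → match
ii → match
iii → no match — must end with '00'
iv → match
v → match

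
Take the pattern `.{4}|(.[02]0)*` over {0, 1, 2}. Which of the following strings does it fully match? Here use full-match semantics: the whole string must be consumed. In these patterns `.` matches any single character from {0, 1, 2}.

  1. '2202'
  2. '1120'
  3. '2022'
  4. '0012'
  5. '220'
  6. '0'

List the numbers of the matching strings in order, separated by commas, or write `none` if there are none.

1 → match
2 → match
3 → match
4 → match
5 → match
6 → no match

1, 2, 3, 4, 5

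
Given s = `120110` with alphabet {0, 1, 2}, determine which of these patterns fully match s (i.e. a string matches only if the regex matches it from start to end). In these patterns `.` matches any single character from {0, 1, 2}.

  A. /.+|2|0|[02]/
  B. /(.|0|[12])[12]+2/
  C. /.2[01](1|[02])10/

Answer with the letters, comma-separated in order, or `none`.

A → match
B → no match — must end with `2`
C → match

A, C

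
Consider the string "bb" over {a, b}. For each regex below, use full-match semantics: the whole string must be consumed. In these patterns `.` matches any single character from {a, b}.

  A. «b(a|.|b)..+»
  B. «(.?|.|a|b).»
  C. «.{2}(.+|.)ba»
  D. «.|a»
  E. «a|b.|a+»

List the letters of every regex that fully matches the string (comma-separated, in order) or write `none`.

A → no match
B → match
C → no match — must end with "ba"
D → no match
E → match

B, E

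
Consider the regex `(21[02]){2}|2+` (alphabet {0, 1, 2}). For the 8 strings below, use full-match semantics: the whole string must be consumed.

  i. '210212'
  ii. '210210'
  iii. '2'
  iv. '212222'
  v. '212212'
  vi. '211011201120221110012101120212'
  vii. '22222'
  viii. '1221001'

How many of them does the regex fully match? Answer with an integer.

i → match
ii → match
iii → match
iv → no match
v → match
vi → no match
vii → match
viii → no match
Total matched: 5

5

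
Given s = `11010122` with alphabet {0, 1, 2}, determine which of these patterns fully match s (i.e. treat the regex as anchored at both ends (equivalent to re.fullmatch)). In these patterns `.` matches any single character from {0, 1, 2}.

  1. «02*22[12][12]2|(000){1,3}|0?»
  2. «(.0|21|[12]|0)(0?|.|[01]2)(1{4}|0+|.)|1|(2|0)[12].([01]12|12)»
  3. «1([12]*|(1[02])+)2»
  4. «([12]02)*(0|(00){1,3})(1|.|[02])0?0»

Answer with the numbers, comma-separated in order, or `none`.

3

1 → no match
2 → no match
3 → match
4 → no match — must end with `0`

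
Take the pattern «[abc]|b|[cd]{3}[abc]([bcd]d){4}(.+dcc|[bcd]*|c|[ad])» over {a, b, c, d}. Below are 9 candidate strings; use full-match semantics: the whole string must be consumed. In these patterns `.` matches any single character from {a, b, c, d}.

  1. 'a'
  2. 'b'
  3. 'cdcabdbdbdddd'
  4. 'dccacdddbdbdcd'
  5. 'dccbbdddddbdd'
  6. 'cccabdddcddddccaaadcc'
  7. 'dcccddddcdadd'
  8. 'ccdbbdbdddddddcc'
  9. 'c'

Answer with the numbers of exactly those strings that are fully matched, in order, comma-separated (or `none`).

1, 2, 3, 4, 5, 6, 8, 9

1. 'a' → match
2. 'b' → match
3 → match
4 → match
5 → match
6 → match
7 → no match
8 → match
9. 'c' → match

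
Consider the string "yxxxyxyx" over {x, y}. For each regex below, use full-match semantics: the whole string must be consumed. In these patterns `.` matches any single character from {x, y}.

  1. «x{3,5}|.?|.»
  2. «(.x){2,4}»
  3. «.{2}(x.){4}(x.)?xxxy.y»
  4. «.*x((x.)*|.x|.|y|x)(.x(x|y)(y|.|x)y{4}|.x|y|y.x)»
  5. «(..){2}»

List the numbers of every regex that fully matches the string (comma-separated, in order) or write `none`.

1 → no match
2 → match
3 → no match — must end with "y"
4 → match
5 → no match

2, 4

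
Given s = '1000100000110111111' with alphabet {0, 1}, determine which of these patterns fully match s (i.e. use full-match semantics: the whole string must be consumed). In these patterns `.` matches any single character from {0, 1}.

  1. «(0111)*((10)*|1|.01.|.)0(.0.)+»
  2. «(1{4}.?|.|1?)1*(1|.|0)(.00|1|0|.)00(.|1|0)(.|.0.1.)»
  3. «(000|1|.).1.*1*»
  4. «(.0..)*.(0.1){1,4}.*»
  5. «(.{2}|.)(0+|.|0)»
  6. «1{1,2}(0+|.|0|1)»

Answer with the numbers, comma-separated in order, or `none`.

4

1 → no match
2 → no match
3 → no match
4 → match
5 → no match
6 → no match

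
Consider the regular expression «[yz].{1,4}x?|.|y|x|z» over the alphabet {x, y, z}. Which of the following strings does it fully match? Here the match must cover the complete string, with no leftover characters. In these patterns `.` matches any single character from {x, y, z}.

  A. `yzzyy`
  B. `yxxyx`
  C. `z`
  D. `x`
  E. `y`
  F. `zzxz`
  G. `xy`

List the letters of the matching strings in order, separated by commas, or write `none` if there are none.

A, B, C, D, E, F

A. `yzzyy` → match
B. `yxxyx` → match
C. `z` → match
D. `x` → match
E. `y` → match
F. `zzxz` → match
G. `xy` → no match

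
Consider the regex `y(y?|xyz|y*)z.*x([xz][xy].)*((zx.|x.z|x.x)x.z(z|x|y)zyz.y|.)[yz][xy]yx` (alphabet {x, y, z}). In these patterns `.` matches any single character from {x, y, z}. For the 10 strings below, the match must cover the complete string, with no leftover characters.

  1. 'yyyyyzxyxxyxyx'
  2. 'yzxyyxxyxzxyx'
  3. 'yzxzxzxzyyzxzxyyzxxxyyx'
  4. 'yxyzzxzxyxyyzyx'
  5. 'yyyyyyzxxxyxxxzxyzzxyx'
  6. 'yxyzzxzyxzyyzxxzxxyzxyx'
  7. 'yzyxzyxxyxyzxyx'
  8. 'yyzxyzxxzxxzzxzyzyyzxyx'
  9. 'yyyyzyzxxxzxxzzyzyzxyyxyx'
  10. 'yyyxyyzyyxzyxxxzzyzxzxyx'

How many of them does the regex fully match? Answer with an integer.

6

1 → match
2 → no match
3 → no match
4 → no match
5 → match
6 → match
7 → match
8 → match
9 → match
10 → no match
Total matched: 6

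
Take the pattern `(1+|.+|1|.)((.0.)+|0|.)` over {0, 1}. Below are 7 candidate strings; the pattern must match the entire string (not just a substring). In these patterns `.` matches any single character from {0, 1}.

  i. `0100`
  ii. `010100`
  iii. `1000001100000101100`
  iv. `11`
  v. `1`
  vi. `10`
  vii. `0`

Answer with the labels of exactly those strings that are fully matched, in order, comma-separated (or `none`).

i, ii, iii, iv, vi

i → match
ii → match
iii → match
iv → match
v → no match
vi → match
vii → no match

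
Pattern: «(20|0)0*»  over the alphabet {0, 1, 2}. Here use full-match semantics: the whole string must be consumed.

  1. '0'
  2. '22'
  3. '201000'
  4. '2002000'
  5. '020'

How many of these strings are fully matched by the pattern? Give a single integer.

1 → match
2 → no match
3 → no match
4 → no match
5 → no match
Total matched: 1

1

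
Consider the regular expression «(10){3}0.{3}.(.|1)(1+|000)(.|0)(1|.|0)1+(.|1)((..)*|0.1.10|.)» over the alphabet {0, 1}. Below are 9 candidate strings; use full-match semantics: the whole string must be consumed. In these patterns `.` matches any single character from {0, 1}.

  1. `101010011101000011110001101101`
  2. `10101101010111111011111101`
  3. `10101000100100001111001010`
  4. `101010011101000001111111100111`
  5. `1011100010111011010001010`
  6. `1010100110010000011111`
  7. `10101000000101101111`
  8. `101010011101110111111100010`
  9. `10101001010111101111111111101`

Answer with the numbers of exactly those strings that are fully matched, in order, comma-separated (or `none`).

1 → match
2 → no match
3 → match
4 → match
5 → no match
6 → match
7 → no match
8 → match
9 → match

1, 3, 4, 6, 8, 9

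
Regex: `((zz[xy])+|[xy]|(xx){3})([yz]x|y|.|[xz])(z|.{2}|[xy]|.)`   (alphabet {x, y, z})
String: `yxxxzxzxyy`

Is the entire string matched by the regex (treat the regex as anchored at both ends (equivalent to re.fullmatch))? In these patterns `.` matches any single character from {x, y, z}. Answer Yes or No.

No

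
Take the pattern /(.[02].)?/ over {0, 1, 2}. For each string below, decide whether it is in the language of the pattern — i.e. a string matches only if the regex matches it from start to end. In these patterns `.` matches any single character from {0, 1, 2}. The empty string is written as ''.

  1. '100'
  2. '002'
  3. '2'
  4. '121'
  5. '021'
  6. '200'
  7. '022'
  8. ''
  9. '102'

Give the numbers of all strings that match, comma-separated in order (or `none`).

1, 2, 4, 5, 6, 7, 8, 9

1. '100' → match
2. '002' → match
3. '2' → no match
4. '121' → match
5. '021' → match
6. '200' → match
7. '022' → match
8. '' → match
9. '102' → match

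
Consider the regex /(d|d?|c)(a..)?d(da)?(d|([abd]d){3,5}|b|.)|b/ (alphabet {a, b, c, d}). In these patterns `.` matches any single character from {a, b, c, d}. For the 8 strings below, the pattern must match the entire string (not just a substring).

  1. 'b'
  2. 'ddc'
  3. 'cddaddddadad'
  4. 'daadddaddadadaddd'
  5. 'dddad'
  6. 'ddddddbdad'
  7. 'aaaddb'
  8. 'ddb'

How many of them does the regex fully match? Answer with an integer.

1 → match
2 → match
3 → match
4 → match
5 → match
6 → match
7 → no match
8 → match
Total matched: 7

7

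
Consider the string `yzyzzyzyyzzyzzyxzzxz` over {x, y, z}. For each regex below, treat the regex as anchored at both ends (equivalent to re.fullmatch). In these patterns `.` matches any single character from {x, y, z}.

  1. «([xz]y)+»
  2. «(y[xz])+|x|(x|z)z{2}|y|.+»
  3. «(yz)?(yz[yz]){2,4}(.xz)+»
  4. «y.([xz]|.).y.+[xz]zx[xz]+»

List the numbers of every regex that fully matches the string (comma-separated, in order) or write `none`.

1 → no match — must end with `y`
2 → match
3 → match
4 → no match

2, 3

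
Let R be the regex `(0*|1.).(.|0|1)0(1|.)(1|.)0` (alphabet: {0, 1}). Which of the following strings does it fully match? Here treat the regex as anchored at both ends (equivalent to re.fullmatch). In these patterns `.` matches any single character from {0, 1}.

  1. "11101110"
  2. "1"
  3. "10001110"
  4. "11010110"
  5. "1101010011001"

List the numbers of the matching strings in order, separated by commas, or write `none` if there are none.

4

1 → no match
2 → no match — must end with "0"
3 → no match
4 → match
5 → no match — must end with "0"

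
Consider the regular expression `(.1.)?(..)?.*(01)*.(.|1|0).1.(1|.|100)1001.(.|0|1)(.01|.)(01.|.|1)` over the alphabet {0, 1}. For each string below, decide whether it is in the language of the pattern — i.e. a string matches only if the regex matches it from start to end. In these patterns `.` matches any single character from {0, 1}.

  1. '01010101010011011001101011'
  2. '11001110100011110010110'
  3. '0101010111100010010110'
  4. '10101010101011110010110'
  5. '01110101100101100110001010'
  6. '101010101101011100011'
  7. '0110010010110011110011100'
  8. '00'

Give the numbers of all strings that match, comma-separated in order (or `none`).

1, 2, 4, 5, 7

1 → match
2 → match
3 → no match
4 → match
5 → match
6 → no match
7 → match
8 → no match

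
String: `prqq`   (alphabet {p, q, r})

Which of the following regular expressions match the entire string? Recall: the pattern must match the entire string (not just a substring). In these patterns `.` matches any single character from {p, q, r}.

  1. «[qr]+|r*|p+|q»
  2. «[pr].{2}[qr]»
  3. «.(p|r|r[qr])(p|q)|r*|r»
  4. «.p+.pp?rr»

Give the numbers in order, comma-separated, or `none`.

2, 3

1 → no match
2 → match
3 → match
4 → no match — must end with `rr`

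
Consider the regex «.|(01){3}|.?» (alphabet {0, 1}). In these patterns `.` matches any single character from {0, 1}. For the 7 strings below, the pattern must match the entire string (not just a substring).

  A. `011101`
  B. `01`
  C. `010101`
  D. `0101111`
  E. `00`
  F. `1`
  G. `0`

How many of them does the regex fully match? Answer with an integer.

3

A. `011101` → no match
B. `01` → no match
C. `010101` → match
D. `0101111` → no match
E. `00` → no match
F. `1` → match
G. `0` → match
Total matched: 3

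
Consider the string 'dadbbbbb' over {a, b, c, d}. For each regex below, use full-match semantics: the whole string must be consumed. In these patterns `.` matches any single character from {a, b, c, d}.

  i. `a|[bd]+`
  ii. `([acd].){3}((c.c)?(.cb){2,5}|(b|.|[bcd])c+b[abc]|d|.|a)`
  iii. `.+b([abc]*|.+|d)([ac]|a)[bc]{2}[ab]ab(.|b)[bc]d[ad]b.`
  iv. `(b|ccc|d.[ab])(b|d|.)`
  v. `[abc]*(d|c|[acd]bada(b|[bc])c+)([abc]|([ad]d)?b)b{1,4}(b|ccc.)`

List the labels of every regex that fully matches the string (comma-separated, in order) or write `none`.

i → no match
ii → no match
iii → no match
iv → no match
v → match

v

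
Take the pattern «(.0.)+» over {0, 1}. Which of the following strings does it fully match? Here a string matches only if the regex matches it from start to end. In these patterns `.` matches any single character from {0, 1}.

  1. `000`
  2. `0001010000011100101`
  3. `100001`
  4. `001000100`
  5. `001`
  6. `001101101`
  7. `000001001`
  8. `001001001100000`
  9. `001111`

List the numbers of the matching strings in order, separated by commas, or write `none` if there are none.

1, 3, 4, 5, 6, 7, 8

1 → match
2 → no match
3 → match
4 → match
5 → match
6 → match
7 → match
8 → match
9 → no match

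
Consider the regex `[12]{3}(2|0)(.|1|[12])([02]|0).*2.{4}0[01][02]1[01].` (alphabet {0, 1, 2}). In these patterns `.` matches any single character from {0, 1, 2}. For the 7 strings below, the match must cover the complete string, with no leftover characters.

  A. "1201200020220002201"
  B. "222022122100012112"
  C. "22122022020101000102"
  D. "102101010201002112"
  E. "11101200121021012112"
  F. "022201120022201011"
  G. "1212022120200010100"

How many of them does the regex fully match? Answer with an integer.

A → no match
B → match
C → match
D → no match
E → match
F → no match
G → match
Total matched: 4

4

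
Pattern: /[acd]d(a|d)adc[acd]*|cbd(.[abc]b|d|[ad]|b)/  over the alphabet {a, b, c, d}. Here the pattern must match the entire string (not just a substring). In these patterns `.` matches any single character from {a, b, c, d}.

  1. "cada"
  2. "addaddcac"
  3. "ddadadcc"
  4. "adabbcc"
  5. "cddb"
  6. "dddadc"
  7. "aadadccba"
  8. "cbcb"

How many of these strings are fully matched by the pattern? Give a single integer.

1 → no match
2 → no match
3 → no match
4 → no match
5 → no match
6 → match
7 → no match
8 → no match
Total matched: 1

1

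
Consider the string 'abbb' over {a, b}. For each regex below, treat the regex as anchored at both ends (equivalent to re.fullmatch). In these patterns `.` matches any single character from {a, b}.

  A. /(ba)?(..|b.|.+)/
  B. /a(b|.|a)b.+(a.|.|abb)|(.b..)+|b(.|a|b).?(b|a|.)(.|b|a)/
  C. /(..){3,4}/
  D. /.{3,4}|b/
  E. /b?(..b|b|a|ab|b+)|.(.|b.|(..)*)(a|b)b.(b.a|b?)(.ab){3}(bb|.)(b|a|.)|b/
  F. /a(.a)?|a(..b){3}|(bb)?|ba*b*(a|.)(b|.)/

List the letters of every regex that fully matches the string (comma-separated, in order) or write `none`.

A → match
B → match
C → no match
D → match
E → no match
F → no match

A, B, D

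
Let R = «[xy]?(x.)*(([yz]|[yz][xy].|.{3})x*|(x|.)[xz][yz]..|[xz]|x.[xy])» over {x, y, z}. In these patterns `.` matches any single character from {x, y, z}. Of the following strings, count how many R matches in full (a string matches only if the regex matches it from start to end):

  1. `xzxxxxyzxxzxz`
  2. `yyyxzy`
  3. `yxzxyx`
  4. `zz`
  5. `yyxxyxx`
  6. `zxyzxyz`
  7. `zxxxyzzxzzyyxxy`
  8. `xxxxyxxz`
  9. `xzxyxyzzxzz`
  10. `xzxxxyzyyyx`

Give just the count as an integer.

2

1 → no match
2 → no match
3 → match
4 → no match
5 → no match
6 → no match
7 → no match
8 → match
9 → no match
10 → no match
Total matched: 2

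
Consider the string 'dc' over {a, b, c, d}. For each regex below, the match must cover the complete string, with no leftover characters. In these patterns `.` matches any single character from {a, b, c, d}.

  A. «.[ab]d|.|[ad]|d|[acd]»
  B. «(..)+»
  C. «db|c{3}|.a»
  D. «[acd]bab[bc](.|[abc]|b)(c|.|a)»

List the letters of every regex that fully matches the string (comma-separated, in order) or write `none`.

A → no match
B → match
C → no match
D → no match

B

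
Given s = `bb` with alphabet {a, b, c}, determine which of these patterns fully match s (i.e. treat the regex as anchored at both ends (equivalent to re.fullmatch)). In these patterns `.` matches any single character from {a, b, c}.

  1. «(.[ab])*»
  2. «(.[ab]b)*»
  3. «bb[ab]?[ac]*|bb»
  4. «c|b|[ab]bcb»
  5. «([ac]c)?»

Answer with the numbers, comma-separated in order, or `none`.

1 → match
2 → no match
3 → match
4 → no match
5 → no match

1, 3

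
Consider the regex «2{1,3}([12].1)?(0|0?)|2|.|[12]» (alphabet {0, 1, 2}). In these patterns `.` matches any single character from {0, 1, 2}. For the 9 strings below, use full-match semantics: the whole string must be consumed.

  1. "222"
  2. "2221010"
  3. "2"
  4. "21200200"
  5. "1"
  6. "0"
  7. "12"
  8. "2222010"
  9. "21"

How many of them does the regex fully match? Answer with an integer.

1 → match
2 → match
3 → match
4 → no match
5 → match
6 → match
7 → no match
8 → match
9 → no match
Total matched: 6

6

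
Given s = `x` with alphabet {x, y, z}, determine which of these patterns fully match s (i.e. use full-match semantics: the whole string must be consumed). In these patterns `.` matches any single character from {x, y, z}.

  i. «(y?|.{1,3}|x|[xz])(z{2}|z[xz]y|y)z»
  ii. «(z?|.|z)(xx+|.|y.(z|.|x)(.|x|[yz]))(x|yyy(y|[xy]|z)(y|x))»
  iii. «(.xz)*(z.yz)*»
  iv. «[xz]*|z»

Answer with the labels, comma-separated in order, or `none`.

i → no match — must end with `z`
ii → no match
iii → no match
iv → match

iv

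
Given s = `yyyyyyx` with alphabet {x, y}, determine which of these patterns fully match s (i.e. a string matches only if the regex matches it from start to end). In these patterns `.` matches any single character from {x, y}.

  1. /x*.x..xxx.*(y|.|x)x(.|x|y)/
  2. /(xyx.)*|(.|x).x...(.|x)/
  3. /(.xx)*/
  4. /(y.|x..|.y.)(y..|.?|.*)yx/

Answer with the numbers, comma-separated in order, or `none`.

1 → no match
2 → no match
3 → no match
4 → match

4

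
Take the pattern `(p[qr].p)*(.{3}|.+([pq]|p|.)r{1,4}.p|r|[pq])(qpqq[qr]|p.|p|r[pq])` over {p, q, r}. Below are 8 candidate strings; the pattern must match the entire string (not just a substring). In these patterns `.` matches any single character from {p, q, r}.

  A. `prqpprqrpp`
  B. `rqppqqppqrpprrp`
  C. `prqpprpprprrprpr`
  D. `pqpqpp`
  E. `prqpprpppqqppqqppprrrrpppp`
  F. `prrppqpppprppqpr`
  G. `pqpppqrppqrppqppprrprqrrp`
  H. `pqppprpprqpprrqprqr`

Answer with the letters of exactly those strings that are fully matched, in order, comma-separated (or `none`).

E, G

A → no match
B → no match
C → no match
D → no match
E → match
F → no match
G → match
H → no match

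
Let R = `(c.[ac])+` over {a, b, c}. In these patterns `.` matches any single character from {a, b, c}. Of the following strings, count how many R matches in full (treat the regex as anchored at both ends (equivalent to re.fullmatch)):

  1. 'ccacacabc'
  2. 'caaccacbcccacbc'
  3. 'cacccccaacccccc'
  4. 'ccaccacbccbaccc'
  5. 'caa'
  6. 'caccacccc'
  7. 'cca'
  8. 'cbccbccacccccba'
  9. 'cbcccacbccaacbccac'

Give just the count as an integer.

8

1 → no match
2 → match
3 → match
4 → match
5 → match
6 → match
7 → match
8 → match
9 → match
Total matched: 8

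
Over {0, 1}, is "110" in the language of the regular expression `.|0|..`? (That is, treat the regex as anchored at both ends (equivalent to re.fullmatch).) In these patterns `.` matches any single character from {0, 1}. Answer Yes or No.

No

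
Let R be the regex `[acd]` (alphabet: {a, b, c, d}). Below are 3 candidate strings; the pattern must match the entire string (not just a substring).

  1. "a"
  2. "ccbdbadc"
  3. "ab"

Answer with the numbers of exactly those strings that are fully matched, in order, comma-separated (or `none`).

1

1 → match
2 → no match
3 → no match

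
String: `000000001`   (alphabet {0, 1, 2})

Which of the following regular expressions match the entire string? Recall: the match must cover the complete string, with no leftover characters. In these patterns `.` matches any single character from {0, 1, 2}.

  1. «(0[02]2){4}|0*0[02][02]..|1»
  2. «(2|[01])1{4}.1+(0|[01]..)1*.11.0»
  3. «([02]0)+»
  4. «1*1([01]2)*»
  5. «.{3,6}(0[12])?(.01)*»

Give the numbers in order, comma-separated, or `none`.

1 → match
2 → no match — must end with `0`
3 → no match — must end with `0`
4 → no match
5 → match

1, 5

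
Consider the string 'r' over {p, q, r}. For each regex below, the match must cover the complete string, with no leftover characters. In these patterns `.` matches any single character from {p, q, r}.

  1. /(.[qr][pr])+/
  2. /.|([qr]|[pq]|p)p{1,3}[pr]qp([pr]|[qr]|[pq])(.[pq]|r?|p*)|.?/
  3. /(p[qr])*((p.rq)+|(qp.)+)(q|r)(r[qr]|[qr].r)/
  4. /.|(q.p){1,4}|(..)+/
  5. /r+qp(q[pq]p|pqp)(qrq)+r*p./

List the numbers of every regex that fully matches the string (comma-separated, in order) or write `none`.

1 → no match
2 → match
3 → no match
4 → match
5 → no match

2, 4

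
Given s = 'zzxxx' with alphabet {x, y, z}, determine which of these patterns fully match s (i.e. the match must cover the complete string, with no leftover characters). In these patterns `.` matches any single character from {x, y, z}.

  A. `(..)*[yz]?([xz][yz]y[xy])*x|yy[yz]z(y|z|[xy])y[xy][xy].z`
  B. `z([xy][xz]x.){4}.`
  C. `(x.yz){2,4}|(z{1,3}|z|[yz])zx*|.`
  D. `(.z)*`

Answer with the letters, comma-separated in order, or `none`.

A, C

A → match
B → no match
C → match
D → no match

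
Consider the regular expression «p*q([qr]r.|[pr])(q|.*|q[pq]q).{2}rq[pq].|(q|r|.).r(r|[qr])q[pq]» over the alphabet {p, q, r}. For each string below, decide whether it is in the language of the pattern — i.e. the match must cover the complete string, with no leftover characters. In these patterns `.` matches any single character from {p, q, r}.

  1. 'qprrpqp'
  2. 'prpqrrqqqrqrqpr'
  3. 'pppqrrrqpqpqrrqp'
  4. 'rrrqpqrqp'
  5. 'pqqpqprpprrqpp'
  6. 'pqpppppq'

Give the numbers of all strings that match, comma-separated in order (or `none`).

none

1 → no match
2 → no match
3 → no match
4 → no match
5 → no match
6 → no match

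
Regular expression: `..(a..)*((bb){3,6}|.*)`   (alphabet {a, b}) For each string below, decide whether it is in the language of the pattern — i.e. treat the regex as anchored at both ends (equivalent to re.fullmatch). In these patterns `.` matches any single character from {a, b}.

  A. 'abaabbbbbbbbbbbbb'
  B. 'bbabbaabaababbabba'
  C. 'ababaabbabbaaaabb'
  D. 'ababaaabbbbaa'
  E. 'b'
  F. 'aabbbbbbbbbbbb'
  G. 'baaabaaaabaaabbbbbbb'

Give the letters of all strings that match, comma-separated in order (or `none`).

A → match
B → match
C → match
D → match
E → no match
F → match
G → match

A, B, C, D, F, G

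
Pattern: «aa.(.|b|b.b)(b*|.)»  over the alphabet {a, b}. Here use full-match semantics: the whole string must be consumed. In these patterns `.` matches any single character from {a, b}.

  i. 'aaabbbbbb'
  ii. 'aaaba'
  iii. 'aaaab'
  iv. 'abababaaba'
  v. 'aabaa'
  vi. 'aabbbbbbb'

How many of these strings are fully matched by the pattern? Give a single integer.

i → match
ii → match
iii → match
iv → no match — must start with 'aa'
v → match
vi → match
Total matched: 5

5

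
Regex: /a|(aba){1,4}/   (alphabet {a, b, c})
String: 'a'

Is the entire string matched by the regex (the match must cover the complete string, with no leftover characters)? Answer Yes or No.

Yes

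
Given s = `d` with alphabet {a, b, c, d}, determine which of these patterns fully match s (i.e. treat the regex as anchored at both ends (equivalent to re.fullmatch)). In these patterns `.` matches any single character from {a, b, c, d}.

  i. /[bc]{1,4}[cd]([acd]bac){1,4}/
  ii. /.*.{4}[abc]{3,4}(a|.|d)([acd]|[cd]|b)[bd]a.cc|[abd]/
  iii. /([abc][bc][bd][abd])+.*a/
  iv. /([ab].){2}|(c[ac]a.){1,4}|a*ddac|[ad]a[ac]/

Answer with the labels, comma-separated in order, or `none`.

i → no match — must end with `bac`
ii → match
iii → no match — must end with `a`
iv → no match

ii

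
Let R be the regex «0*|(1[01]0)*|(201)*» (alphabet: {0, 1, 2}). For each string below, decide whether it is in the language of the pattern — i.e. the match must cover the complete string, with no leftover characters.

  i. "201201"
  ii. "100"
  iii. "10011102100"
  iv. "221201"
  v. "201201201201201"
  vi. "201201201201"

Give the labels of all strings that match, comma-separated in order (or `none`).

i → match
ii → match
iii → no match
iv → no match
v → match
vi → match

i, ii, v, vi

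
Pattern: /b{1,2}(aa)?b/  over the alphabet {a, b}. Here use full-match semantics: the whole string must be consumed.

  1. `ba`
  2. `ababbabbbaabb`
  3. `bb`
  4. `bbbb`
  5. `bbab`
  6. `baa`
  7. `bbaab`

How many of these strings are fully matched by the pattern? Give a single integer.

1. `ba` → no match — must end with `b`
2 → no match — must start with `b`
3. `bb` → match
4. `bbbb` → no match
5. `bbab` → no match
6. `baa` → no match — must end with `b`
7. `bbaab` → match
Total matched: 2

2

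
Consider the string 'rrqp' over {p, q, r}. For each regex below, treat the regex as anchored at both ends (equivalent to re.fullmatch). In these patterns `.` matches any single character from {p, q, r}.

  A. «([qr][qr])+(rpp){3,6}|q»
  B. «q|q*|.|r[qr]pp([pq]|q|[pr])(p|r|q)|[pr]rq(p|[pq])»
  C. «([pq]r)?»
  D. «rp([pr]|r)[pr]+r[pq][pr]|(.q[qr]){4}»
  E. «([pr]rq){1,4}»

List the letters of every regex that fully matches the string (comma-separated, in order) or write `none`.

A → no match
B → match
C → no match
D → no match
E → no match — must end with 'rq'

B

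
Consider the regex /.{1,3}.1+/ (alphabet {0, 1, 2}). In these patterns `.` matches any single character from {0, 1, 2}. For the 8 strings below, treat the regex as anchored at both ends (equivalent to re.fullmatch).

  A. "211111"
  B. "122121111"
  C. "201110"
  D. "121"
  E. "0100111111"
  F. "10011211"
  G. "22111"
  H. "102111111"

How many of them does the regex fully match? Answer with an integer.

5

A → match
B → no match
C → no match — must end with "1"
D → match
E → match
F → no match
G → match
H → match
Total matched: 5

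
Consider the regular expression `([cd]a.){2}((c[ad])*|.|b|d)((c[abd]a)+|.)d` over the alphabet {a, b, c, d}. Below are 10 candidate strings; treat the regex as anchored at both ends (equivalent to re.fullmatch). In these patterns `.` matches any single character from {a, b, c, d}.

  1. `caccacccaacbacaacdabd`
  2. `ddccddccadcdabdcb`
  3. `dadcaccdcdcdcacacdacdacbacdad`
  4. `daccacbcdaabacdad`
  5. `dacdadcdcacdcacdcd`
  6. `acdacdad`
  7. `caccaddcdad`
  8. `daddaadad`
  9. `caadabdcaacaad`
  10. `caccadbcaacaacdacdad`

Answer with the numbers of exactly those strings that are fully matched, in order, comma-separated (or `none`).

1 → no match
2 → no match — must end with `d`
3 → match
4 → no match
5 → match
6 → no match
7 → match
8 → match
9 → match
10 → match

3, 5, 7, 8, 9, 10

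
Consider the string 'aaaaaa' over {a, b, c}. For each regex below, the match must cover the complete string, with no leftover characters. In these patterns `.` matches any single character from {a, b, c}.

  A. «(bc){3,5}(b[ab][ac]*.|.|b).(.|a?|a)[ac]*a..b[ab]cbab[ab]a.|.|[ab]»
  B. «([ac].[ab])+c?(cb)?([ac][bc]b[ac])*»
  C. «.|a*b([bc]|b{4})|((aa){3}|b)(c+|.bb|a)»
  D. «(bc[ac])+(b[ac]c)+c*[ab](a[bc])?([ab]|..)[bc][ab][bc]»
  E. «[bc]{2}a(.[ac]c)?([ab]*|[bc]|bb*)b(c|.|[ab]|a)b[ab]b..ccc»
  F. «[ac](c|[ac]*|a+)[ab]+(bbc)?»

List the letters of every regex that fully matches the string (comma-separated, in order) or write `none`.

B, F

A → no match
B → match
C → no match
D → no match — must start with 'bc'
E → no match — must end with 'ccc'
F → match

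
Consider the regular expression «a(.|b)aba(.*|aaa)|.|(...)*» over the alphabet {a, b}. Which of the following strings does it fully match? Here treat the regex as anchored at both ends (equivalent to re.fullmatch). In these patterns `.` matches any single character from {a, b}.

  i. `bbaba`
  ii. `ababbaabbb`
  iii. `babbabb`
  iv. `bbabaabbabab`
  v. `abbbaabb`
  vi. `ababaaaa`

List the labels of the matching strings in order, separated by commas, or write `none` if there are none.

i → no match
ii → no match
iii → no match
iv → match
v → no match
vi → match

iv, vi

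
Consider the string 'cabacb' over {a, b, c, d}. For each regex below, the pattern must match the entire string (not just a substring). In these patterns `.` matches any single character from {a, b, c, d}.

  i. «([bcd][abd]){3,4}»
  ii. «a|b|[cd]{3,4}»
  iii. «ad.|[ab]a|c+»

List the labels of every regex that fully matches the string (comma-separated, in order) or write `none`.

i → match
ii → no match
iii → no match

i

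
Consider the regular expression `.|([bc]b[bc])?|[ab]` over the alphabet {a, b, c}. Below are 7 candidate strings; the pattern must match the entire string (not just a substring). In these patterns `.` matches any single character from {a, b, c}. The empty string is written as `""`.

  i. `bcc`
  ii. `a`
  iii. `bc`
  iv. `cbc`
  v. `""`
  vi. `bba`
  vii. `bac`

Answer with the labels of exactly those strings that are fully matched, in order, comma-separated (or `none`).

ii, iv, v

i → no match
ii → match
iii → no match
iv → match
v → match
vi → no match
vii → no match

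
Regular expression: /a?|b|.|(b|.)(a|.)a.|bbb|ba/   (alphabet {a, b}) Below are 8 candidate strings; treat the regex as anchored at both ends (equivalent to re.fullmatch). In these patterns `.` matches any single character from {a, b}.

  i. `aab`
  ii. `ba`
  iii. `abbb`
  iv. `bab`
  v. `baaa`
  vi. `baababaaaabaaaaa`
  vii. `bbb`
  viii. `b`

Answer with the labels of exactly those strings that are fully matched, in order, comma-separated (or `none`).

i → no match
ii → match
iii → no match
iv → no match
v → match
vi → no match
vii → match
viii → match

ii, v, vii, viii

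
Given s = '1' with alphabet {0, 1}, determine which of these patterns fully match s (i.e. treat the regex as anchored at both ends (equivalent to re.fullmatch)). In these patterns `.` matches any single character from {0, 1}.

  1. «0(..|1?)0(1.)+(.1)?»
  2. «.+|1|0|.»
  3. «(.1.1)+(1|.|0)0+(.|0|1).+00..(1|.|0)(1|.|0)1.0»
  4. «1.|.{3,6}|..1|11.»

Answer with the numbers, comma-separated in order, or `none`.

1 → no match — must start with '0'
2 → match
3 → no match — must end with '0'
4 → no match

2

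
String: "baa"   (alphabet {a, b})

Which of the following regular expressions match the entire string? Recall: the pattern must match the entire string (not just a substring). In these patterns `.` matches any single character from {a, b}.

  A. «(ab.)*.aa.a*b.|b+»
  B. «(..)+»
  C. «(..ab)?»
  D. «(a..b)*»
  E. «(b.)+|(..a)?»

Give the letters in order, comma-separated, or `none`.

A → no match
B → no match
C → no match
D → no match
E → match

E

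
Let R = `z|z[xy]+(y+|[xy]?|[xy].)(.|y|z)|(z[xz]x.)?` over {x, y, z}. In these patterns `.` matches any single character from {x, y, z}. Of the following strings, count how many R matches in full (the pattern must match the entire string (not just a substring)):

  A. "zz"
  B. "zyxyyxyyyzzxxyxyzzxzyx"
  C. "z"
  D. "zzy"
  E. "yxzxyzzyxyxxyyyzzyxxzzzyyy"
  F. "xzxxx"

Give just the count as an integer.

A → no match
B → no match
C → match
D → no match
E → no match
F → no match
Total matched: 1

1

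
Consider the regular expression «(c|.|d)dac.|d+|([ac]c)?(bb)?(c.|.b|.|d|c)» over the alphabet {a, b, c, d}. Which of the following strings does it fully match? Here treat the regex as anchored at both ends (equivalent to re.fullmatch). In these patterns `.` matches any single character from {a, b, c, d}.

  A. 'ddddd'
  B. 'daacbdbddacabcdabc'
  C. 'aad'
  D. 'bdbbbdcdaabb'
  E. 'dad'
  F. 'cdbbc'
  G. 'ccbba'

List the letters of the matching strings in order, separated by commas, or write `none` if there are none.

A → match
B → no match
C → no match
D → no match
E → no match
F → no match
G → match

A, G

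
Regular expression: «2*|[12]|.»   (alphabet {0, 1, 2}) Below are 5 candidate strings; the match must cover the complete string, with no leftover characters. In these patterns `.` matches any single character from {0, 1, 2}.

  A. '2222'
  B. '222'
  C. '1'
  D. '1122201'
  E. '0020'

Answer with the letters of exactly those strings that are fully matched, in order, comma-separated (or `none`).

A, B, C

A → match
B → match
C → match
D → no match
E → no match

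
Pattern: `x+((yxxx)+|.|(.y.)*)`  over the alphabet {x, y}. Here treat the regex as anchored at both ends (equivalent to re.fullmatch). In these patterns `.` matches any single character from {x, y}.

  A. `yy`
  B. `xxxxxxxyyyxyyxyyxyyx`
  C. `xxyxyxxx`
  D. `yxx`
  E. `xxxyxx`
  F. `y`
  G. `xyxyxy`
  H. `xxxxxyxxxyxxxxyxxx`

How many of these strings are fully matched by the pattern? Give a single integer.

0

A → no match — must start with `x`
B → no match
C → no match
D → no match — must start with `x`
E → no match
F → no match — must start with `x`
G → no match
H → no match
Total matched: 0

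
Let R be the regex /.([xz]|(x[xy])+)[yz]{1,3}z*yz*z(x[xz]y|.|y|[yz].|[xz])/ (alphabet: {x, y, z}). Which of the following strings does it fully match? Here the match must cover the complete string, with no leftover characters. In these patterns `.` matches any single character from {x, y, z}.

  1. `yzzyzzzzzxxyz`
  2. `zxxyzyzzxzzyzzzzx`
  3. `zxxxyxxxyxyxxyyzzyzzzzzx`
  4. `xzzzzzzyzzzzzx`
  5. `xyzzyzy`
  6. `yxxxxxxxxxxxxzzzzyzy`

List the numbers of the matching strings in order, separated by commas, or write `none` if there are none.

1 → no match
2 → no match
3 → match
4 → match
5 → no match
6 → match

3, 4, 6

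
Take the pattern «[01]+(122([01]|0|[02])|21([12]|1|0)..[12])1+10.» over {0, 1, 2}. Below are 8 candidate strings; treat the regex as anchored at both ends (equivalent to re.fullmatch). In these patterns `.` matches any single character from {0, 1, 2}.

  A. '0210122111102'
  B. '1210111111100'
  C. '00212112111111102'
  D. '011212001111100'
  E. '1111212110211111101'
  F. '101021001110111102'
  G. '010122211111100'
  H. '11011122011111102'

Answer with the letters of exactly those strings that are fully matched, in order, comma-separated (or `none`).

A, B, C, D, G, H

A → match
B → match
C → match
D → match
E → no match
F → no match
G → match
H → match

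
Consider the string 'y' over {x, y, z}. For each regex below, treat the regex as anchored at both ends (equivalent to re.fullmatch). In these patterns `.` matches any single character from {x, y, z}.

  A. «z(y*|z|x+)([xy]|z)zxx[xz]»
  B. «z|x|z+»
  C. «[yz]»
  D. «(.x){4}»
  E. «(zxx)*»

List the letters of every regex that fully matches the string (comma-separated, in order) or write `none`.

A → no match — must start with 'z'
B → no match
C → match
D → no match — must end with 'x'
E → no match

C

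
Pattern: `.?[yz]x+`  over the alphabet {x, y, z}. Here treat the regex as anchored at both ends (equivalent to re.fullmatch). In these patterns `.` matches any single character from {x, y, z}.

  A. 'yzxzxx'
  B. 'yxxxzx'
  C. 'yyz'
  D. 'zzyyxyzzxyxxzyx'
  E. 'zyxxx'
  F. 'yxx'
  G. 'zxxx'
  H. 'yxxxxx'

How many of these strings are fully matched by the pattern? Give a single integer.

4

A → no match
B → no match
C → no match — must end with 'x'
D → no match
E → match
F → match
G → match
H → match
Total matched: 4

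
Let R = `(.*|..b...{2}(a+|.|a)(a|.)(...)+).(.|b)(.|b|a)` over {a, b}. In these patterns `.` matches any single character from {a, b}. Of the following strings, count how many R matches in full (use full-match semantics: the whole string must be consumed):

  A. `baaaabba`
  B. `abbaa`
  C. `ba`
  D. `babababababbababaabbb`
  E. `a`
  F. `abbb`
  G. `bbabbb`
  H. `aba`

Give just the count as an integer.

6

A → match
B → match
C → no match
D → match
E → no match
F → match
G → match
H → match
Total matched: 6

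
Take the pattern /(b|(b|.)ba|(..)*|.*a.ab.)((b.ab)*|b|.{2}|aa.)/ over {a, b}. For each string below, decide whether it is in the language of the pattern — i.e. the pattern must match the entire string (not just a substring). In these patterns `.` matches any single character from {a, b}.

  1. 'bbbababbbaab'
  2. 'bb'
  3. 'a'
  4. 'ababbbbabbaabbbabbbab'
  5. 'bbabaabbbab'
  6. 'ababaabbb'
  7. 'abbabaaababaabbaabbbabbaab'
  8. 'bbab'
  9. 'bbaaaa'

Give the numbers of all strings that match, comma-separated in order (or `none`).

1 → match
2 → match
3 → no match
4 → match
5 → match
6 → match
7 → match
8 → match
9 → match

1, 2, 4, 5, 6, 7, 8, 9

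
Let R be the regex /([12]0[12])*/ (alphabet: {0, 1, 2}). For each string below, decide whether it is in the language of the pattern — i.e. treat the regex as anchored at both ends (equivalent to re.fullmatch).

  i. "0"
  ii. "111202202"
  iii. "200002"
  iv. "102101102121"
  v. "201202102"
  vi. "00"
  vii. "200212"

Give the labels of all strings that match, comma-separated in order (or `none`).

v

i → no match
ii → no match
iii → no match
iv → no match
v → match
vi → no match
vii → no match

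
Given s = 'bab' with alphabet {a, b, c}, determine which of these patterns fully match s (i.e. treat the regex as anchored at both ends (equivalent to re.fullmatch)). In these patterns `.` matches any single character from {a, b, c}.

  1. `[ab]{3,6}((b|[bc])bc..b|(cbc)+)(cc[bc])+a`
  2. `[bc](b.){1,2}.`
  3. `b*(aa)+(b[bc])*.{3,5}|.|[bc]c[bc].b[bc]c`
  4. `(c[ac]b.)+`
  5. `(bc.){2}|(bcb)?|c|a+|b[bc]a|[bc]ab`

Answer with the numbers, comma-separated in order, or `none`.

1 → no match — must end with 'a'
2 → no match
3 → no match
4 → no match — must start with 'c'
5 → match

5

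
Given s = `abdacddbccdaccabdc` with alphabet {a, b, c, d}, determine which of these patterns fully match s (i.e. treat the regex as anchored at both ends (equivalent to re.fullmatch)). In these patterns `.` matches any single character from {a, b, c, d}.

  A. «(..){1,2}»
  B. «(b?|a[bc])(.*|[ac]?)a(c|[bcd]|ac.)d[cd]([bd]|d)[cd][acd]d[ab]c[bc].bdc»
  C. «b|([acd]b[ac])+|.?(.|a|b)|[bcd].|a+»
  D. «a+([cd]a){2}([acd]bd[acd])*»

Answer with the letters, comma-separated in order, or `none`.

A → no match
B → match
C → no match
D → no match

B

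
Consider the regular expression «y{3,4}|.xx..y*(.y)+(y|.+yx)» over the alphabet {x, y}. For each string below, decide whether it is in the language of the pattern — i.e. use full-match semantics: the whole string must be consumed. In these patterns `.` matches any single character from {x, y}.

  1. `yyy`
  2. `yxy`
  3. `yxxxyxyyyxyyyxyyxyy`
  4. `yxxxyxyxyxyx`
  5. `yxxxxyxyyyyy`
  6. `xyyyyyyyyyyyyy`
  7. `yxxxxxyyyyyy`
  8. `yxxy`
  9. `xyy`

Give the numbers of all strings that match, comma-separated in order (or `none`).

1, 4, 7

1 → match
2 → no match
3 → no match
4 → match
5 → no match
6 → no match
7 → match
8 → no match
9 → no match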